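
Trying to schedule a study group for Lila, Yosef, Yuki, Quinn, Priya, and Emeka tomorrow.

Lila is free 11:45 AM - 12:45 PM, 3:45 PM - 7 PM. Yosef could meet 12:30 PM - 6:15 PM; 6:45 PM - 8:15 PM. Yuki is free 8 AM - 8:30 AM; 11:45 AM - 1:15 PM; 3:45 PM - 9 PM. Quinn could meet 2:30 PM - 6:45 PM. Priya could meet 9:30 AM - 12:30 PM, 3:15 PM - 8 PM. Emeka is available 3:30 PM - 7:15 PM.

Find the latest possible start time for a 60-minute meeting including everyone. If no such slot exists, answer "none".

Lila ∩ Yosef: 12:30-12:45, 15:45-18:15, 18:45-19:00.
Lila ∩ Yosef ∩ Yuki: 12:30-12:45, 15:45-18:15, 18:45-19:00.
Lila ∩ Yosef ∩ Yuki ∩ Quinn: 15:45-18:15.
Lila ∩ Yosef ∩ Yuki ∩ Quinn ∩ Priya: 15:45-18:15.
Lila ∩ Yosef ∩ Yuki ∩ Quinn ∩ Priya ∩ Emeka: 15:45-18:15.
The last common window of at least 60 minutes is 15:45-18:15; a 60-minute meeting can start as late as 17:15 and still end by 18:15.

17:15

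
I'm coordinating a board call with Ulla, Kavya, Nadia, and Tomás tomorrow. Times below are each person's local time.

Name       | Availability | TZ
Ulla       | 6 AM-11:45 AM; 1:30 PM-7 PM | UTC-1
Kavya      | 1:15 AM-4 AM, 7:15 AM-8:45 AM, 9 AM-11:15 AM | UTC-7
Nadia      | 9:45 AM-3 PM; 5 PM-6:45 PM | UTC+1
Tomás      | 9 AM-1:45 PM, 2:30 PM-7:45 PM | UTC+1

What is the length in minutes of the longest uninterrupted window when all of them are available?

135

Ulla in UTC: 07:00-12:45, 14:30-20:00 (add 1h to convert from UTC-1).
Kavya in UTC: 08:15-11:00, 14:15-15:45, 16:00-18:15 (add 7h to convert from UTC-7).
Nadia in UTC: 08:45-14:00, 16:00-17:45 (subtract 1h to convert from UTC+1).
Tomás in UTC: 08:00-12:45, 13:30-18:45 (subtract 1h to convert from UTC+1).
Ulla ∩ Kavya: 08:15-11:00, 14:30-15:45, 16:00-18:15.
Ulla ∩ Kavya ∩ Nadia: 08:45-11:00, 16:00-17:45.
Ulla ∩ Kavya ∩ Nadia ∩ Tomás: 08:45-11:00, 16:00-17:45.
The longest is 08:45-11:00 at 135 minutes.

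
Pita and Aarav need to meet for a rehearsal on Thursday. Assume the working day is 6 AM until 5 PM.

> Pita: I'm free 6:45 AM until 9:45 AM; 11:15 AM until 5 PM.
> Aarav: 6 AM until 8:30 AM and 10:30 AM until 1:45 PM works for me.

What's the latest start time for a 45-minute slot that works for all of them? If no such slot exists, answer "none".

13:00

Pita ∩ Aarav: 06:45-08:30, 11:15-13:45.
Those are the intersection windows.
The last common window of at least 45 minutes is 11:15-13:45; a 45-minute meeting can start as late as 13:00 and still end by 13:45.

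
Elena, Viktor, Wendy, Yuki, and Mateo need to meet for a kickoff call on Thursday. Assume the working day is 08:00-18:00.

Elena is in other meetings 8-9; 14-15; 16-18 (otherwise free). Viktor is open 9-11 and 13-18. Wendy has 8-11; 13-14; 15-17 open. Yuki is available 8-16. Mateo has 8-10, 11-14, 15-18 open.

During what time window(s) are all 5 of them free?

Elena free: 09:00-14:00, 15:00-16:00 (invert busy blocks within the working day).
Viktor free: 09:00-11:00, 13:00-18:00.
Wendy free: 08:00-11:00, 13:00-14:00, 15:00-17:00.
Yuki free: 08:00-16:00.
Mateo free: 08:00-10:00, 11:00-14:00, 15:00-18:00.
Elena ∩ Viktor: 09:00-11:00, 13:00-14:00, 15:00-16:00.
Elena ∩ Viktor ∩ Wendy: 09:00-11:00, 13:00-14:00, 15:00-16:00.
Elena ∩ Viktor ∩ Wendy ∩ Yuki: 09:00-11:00, 13:00-14:00, 15:00-16:00.
Elena ∩ Viktor ∩ Wendy ∩ Yuki ∩ Mateo: 09:00-10:00, 13:00-14:00, 15:00-16:00.

09:00-10:00, 13:00-14:00, 15:00-16:00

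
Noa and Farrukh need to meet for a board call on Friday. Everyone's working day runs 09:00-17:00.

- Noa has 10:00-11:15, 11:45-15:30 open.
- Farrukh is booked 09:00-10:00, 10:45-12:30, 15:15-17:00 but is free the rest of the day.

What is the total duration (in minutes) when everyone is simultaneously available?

210

Noa free: 10:00-11:15, 11:45-15:30.
Farrukh free: 10:00-10:45, 12:30-15:15 (invert busy blocks within the working day).
Noa ∩ Farrukh: 10:00-10:45, 12:30-15:15.
So the common availability across everyone is 10:00-10:45, 12:30-15:15.
Summing the common windows: 45 + 165 = 210 minutes.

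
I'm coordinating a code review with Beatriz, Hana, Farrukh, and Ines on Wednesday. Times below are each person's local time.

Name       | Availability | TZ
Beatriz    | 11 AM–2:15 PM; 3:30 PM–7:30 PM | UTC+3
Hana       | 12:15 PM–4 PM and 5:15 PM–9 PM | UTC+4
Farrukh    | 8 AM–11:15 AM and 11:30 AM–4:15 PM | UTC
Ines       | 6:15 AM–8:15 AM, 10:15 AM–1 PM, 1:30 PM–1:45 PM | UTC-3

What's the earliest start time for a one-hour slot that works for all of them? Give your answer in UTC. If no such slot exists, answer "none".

Beatriz in UTC: 08:00-11:15, 12:30-16:30 (subtract 3h to convert from UTC+3).
Hana in UTC: 08:15-12:00, 13:15-17:00 (subtract 4h to convert from UTC+4).
Farrukh in UTC: 08:00-11:15, 11:30-16:15.
Ines in UTC: 09:15-11:15, 13:15-16:00, 16:30-16:45 (add 3h to convert from UTC-3).
Beatriz ∩ Hana: 08:15-11:15, 13:15-16:30.
Beatriz ∩ Hana ∩ Farrukh: 08:15-11:15, 13:15-16:15.
Beatriz ∩ Hana ∩ Farrukh ∩ Ines: 09:15-11:15, 13:15-16:00.
The first common window of at least 60 minutes is 09:15-11:15, so the earliest start is 09:15.

09:15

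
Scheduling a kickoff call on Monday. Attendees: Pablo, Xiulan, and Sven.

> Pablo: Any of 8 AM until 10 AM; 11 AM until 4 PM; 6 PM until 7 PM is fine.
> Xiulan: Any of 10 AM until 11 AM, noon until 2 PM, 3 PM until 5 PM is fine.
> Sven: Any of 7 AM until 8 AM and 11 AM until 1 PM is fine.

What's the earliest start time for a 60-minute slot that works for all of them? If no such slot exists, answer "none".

12:00

Pablo ∩ Xiulan: 12:00-14:00, 15:00-16:00.
Pablo ∩ Xiulan ∩ Sven: 12:00-13:00.
Those are the intersection windows.
The first common window of at least 60 minutes is 12:00-13:00, so the earliest start is 12:00.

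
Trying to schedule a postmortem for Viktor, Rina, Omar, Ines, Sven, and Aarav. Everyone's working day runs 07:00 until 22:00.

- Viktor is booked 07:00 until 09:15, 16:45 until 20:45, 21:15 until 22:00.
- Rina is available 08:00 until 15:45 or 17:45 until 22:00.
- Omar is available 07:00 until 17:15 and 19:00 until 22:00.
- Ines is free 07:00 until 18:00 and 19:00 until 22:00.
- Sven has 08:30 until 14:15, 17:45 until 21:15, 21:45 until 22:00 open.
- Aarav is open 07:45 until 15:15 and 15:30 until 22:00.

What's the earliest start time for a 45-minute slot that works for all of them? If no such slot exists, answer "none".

Viktor free: 09:15-16:45, 20:45-21:15 (invert busy blocks within the working day).
Rina free: 08:00-15:45, 17:45-22:00.
Omar free: 07:00-17:15, 19:00-22:00.
Ines free: 07:00-18:00, 19:00-22:00.
Sven free: 08:30-14:15, 17:45-21:15, 21:45-22:00.
Aarav free: 07:45-15:15, 15:30-22:00.
Viktor ∩ Rina: 09:15-15:45, 20:45-21:15.
Viktor ∩ Rina ∩ Omar: 09:15-15:45, 20:45-21:15.
Viktor ∩ Rina ∩ Omar ∩ Ines: 09:15-15:45, 20:45-21:15.
Viktor ∩ Rina ∩ Omar ∩ Ines ∩ Sven: 09:15-14:15, 20:45-21:15.
Viktor ∩ Rina ∩ Omar ∩ Ines ∩ Sven ∩ Aarav: 09:15-14:15, 20:45-21:15.
So the common availability across everyone is 09:15-14:15, 20:45-21:15.
The first common window of at least 45 minutes is 09:15-14:15, so the earliest start is 09:15.

09:15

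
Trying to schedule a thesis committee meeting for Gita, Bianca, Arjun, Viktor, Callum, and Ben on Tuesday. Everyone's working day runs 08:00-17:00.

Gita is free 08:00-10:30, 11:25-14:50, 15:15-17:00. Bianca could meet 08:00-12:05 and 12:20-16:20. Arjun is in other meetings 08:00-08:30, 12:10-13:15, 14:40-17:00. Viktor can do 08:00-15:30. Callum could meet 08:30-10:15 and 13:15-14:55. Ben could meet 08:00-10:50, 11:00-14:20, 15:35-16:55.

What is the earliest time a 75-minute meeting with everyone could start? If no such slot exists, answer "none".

08:30

Gita free: 08:00-10:30, 11:25-14:50, 15:15-17:00.
Bianca free: 08:00-12:05, 12:20-16:20.
Arjun free: 08:30-12:10, 13:15-14:40 (invert busy blocks within the working day).
Viktor free: 08:00-15:30.
Callum free: 08:30-10:15, 13:15-14:55.
Ben free: 08:00-10:50, 11:00-14:20, 15:35-16:55.
Gita ∩ Bianca: 08:00-10:30, 11:25-12:05, 12:20-14:50, 15:15-16:20.
Gita ∩ Bianca ∩ Arjun: 08:30-10:30, 11:25-12:05, 13:15-14:40.
Gita ∩ Bianca ∩ Arjun ∩ Viktor: 08:30-10:30, 11:25-12:05, 13:15-14:40.
Gita ∩ Bianca ∩ Arjun ∩ Viktor ∩ Callum: 08:30-10:15, 13:15-14:40.
Gita ∩ Bianca ∩ Arjun ∩ Viktor ∩ Callum ∩ Ben: 08:30-10:15, 13:15-14:20.
The first common window of at least 75 minutes is 08:30-10:15, so the earliest start is 08:30.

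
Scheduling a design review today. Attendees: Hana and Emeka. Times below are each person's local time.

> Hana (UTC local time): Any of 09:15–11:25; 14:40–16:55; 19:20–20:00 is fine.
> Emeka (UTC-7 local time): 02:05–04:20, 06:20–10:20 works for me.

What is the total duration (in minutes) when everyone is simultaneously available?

260

Hana in UTC: 09:15-11:25, 14:40-16:55, 19:20-20:00.
Emeka in UTC: 09:05-11:20, 13:20-17:20 (add 7h to convert from UTC-7).
Hana ∩ Emeka: 09:15-11:20, 14:40-16:55.
So the common availability across everyone is 09:15-11:20, 14:40-16:55.
Summing the common windows: 125 + 135 = 260 minutes.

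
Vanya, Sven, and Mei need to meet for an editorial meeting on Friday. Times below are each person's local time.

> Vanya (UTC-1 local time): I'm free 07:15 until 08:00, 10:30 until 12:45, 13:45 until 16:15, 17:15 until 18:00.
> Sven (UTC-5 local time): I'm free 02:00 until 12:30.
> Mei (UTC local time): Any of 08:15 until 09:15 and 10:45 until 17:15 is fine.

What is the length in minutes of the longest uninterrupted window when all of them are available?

150

Vanya in UTC: 08:15-09:00, 11:30-13:45, 14:45-17:15, 18:15-19:00 (add 1h to convert from UTC-1).
Sven in UTC: 07:00-17:30 (add 5h to convert from UTC-5).
Mei in UTC: 08:15-09:15, 10:45-17:15.
Vanya ∩ Sven: 08:15-09:00, 11:30-13:45, 14:45-17:15.
Vanya ∩ Sven ∩ Mei: 08:15-09:00, 11:30-13:45, 14:45-17:15.
Those are the intersection windows.
The longest is 14:45-17:15 at 150 minutes.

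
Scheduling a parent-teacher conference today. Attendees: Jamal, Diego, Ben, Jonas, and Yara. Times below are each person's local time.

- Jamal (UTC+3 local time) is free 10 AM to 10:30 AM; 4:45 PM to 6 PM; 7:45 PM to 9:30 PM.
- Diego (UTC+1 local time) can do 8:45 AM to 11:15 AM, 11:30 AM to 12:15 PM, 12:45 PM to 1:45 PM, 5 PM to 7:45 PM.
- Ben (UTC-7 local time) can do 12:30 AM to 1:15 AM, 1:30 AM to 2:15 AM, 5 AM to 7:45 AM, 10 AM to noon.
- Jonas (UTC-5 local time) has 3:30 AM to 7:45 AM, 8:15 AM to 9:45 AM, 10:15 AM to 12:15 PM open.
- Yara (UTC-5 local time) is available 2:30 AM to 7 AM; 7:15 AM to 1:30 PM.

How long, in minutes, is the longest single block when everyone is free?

Jamal in UTC: 07:00-07:30, 13:45-15:00, 16:45-18:30 (subtract 3h to convert from UTC+3).
Diego in UTC: 07:45-10:15, 10:30-11:15, 11:45-12:45, 16:00-18:45 (subtract 1h to convert from UTC+1).
Ben in UTC: 07:30-08:15, 08:30-09:15, 12:00-14:45, 17:00-19:00 (add 7h to convert from UTC-7).
Jonas in UTC: 08:30-12:45, 13:15-14:45, 15:15-17:15 (add 5h to convert from UTC-5).
Yara in UTC: 07:30-12:00, 12:15-18:30 (add 5h to convert from UTC-5).
Jamal ∩ Diego: 16:45-18:30.
Jamal ∩ Diego ∩ Ben: 17:00-18:30.
Jamal ∩ Diego ∩ Ben ∩ Jonas: 17:00-17:15.
Jamal ∩ Diego ∩ Ben ∩ Jonas ∩ Yara: 17:00-17:15.
Those are the intersection windows.
The longest is 17:00-17:15 at 15 minutes.

15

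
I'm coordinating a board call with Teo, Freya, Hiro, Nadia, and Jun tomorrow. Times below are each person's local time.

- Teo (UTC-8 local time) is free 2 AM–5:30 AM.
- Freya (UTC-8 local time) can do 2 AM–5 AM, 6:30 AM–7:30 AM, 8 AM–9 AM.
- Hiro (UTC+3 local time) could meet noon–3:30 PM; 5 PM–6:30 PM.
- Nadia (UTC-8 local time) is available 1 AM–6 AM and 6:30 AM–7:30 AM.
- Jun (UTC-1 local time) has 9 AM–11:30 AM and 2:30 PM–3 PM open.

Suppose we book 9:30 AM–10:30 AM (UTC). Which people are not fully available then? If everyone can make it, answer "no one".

Freya, Jun, Teo

Teo in UTC: 10:00-13:30 (add 8h to convert from UTC-8).
Freya in UTC: 10:00-13:00, 14:30-15:30, 16:00-17:00 (add 8h to convert from UTC-8).
Hiro in UTC: 09:00-12:30, 14:00-15:30 (subtract 3h to convert from UTC+3).
Nadia in UTC: 09:00-14:00, 14:30-15:30 (add 8h to convert from UTC-8).
Jun in UTC: 10:00-12:30, 15:30-16:00 (add 1h to convert from UTC-1).
Teo: not fully free for 09:30-10:30. Freya: not fully free for 09:30-10:30. Hiro: free for 09:30-10:30. Nadia: free for 09:30-10:30. Jun: not fully free for 09:30-10:30.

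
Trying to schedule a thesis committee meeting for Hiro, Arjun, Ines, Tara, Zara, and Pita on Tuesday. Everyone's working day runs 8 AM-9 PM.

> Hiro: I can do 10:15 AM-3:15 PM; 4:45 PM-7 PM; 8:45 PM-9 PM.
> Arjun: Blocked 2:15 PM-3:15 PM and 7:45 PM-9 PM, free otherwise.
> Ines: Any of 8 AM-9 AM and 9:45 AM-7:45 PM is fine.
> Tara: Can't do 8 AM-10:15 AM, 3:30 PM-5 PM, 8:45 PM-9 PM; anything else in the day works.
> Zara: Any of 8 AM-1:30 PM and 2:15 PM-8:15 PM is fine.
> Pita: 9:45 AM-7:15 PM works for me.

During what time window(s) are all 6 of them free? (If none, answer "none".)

10:15-13:30, 17:00-19:00

Hiro free: 10:15-15:15, 16:45-19:00, 20:45-21:00.
Arjun free: 08:00-14:15, 15:15-19:45 (invert busy blocks within the working day).
Ines free: 08:00-09:00, 09:45-19:45.
Tara free: 10:15-15:30, 17:00-20:45 (invert busy blocks within the working day).
Zara free: 08:00-13:30, 14:15-20:15.
Pita free: 09:45-19:15.
Hiro ∩ Arjun: 10:15-14:15, 16:45-19:00.
Hiro ∩ Arjun ∩ Ines: 10:15-14:15, 16:45-19:00.
Hiro ∩ Arjun ∩ Ines ∩ Tara: 10:15-14:15, 17:00-19:00.
Hiro ∩ Arjun ∩ Ines ∩ Tara ∩ Zara: 10:15-13:30, 17:00-19:00.
Hiro ∩ Arjun ∩ Ines ∩ Tara ∩ Zara ∩ Pita: 10:15-13:30, 17:00-19:00.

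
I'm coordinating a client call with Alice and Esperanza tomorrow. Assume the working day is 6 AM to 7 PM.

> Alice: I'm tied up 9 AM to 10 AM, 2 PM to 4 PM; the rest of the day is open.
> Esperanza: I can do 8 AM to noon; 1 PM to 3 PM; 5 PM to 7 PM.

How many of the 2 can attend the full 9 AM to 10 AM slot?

1

Alice free: 06:00-09:00, 10:00-14:00, 16:00-19:00 (invert busy blocks within the working day).
Esperanza free: 08:00-12:00, 13:00-15:00, 17:00-19:00.
Esperanza can make the full 09:00-10:00 slot — that's 1.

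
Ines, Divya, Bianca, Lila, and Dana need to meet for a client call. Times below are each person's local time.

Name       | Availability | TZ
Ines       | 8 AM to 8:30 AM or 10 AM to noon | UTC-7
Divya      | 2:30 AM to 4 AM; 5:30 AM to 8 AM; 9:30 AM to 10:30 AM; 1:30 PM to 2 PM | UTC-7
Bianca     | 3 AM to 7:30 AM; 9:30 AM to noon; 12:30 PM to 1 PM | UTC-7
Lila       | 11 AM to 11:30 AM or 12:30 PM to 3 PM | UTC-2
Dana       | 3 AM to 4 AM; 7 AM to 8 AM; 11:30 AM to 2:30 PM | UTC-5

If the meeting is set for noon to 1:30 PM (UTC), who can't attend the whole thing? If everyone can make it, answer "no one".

Dana, Divya, Ines, Lila

Ines in UTC: 15:00-15:30, 17:00-19:00 (add 7h to convert from UTC-7).
Divya in UTC: 09:30-11:00, 12:30-15:00, 16:30-17:30, 20:30-21:00 (add 7h to convert from UTC-7).
Bianca in UTC: 10:00-14:30, 16:30-19:00, 19:30-20:00 (add 7h to convert from UTC-7).
Lila in UTC: 13:00-13:30, 14:30-17:00 (add 2h to convert from UTC-2).
Dana in UTC: 08:00-09:00, 12:00-13:00, 16:30-19:30 (add 5h to convert from UTC-5).
Ines: not fully free for 12:00-13:30. Divya: not fully free for 12:00-13:30. Bianca: free for 12:00-13:30. Lila: not fully free for 12:00-13:30. Dana: not fully free for 12:00-13:30.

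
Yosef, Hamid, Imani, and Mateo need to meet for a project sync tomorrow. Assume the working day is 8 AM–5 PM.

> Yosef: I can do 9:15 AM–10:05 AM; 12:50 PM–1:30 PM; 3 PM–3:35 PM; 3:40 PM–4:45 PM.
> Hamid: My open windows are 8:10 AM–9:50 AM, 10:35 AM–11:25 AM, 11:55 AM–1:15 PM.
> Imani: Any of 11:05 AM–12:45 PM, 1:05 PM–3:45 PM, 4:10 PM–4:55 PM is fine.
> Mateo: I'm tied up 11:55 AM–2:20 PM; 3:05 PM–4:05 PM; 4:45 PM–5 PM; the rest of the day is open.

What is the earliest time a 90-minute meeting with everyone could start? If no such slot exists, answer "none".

none

Yosef free: 09:15-10:05, 12:50-13:30, 15:00-15:35, 15:40-16:45.
Hamid free: 08:10-09:50, 10:35-11:25, 11:55-13:15.
Imani free: 11:05-12:45, 13:05-15:45, 16:10-16:55.
Mateo free: 08:00-11:55, 14:20-15:05, 16:05-16:45 (invert busy blocks within the working day).
Yosef ∩ Hamid: 09:15-09:50, 12:50-13:15.
Yosef ∩ Hamid ∩ Imani: 13:05-13:15.
Yosef ∩ Hamid ∩ Imani ∩ Mateo: ∅.
There is no time when everyone is free.
No common window is at least 90 minutes long.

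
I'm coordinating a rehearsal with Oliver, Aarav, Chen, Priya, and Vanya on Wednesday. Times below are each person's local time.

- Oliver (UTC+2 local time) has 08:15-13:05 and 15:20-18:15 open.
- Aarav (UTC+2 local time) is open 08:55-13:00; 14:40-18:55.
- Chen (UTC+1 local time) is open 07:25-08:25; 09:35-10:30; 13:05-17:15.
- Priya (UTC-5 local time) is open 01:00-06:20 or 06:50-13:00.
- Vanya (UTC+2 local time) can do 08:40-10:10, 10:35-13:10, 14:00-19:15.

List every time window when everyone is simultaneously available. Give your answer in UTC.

Oliver in UTC: 06:15-11:05, 13:20-16:15 (subtract 2h to convert from UTC+2).
Aarav in UTC: 06:55-11:00, 12:40-16:55 (subtract 2h to convert from UTC+2).
Chen in UTC: 06:25-07:25, 08:35-09:30, 12:05-16:15 (subtract 1h to convert from UTC+1).
Priya in UTC: 06:00-11:20, 11:50-18:00 (add 5h to convert from UTC-5).
Vanya in UTC: 06:40-08:10, 08:35-11:10, 12:00-17:15 (subtract 2h to convert from UTC+2).
Oliver ∩ Aarav: 06:55-11:00, 13:20-16:15.
Oliver ∩ Aarav ∩ Chen: 06:55-07:25, 08:35-09:30, 13:20-16:15.
Oliver ∩ Aarav ∩ Chen ∩ Priya: 06:55-07:25, 08:35-09:30, 13:20-16:15.
Oliver ∩ Aarav ∩ Chen ∩ Priya ∩ Vanya: 06:55-07:25, 08:35-09:30, 13:20-16:15.

06:55-07:25, 08:35-09:30, 13:20-16:15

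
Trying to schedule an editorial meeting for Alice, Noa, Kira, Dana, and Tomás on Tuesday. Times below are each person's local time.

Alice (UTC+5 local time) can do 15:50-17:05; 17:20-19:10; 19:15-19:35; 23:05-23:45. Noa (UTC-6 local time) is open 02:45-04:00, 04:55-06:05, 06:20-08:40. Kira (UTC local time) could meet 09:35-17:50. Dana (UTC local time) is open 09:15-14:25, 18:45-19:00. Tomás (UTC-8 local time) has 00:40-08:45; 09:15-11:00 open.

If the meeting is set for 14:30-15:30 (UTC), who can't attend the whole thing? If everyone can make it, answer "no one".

Alice in UTC: 10:50-12:05, 12:20-14:10, 14:15-14:35, 18:05-18:45 (subtract 5h to convert from UTC+5).
Noa in UTC: 08:45-10:00, 10:55-12:05, 12:20-14:40 (add 6h to convert from UTC-6).
Kira in UTC: 09:35-17:50.
Dana in UTC: 09:15-14:25, 18:45-19:00.
Tomás in UTC: 08:40-16:45, 17:15-19:00 (add 8h to convert from UTC-8).
Alice: not fully free for 14:30-15:30. Noa: not fully free for 14:30-15:30. Kira: free for 14:30-15:30. Dana: not fully free for 14:30-15:30. Tomás: free for 14:30-15:30.

Alice, Dana, Noa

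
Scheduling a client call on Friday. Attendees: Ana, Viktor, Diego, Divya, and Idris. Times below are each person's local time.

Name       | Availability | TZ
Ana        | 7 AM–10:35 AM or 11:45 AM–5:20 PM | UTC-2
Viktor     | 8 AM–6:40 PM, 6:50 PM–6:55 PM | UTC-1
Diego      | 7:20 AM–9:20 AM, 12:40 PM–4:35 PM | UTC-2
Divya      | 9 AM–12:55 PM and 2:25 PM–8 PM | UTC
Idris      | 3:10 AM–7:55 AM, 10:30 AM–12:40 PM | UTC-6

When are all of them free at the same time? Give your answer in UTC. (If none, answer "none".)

Ana in UTC: 09:00-12:35, 13:45-19:20 (add 2h to convert from UTC-2).
Viktor in UTC: 09:00-19:40, 19:50-19:55 (add 1h to convert from UTC-1).
Diego in UTC: 09:20-11:20, 14:40-18:35 (add 2h to convert from UTC-2).
Divya in UTC: 09:00-12:55, 14:25-20:00.
Idris in UTC: 09:10-13:55, 16:30-18:40 (add 6h to convert from UTC-6).
Ana ∩ Viktor: 09:00-12:35, 13:45-19:20.
Ana ∩ Viktor ∩ Diego: 09:20-11:20, 14:40-18:35.
Ana ∩ Viktor ∩ Diego ∩ Divya: 09:20-11:20, 14:40-18:35.
Ana ∩ Viktor ∩ Diego ∩ Divya ∩ Idris: 09:20-11:20, 16:30-18:35.

09:20-11:20, 16:30-18:35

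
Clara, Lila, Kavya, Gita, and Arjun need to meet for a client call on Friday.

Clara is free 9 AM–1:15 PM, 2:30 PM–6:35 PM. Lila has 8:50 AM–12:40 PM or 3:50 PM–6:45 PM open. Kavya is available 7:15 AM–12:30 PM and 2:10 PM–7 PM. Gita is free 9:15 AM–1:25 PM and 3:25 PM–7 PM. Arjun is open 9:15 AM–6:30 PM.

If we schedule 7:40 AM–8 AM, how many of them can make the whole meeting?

1

Kavya can make the full 07:40-08:00 slot — that's 1.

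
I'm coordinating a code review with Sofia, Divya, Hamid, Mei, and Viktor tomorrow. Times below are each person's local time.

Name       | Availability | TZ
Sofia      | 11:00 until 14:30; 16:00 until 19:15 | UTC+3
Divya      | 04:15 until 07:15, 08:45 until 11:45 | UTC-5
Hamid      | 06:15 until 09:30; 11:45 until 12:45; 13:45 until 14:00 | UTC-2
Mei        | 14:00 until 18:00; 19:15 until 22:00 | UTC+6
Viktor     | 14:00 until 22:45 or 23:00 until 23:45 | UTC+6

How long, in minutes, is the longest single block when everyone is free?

Sofia in UTC: 08:00-11:30, 13:00-16:15 (subtract 3h to convert from UTC+3).
Divya in UTC: 09:15-12:15, 13:45-16:45 (add 5h to convert from UTC-5).
Hamid in UTC: 08:15-11:30, 13:45-14:45, 15:45-16:00 (add 2h to convert from UTC-2).
Mei in UTC: 08:00-12:00, 13:15-16:00 (subtract 6h to convert from UTC+6).
Viktor in UTC: 08:00-16:45, 17:00-17:45 (subtract 6h to convert from UTC+6).
Sofia ∩ Divya: 09:15-11:30, 13:45-16:15.
Sofia ∩ Divya ∩ Hamid: 09:15-11:30, 13:45-14:45, 15:45-16:00.
Sofia ∩ Divya ∩ Hamid ∩ Mei: 09:15-11:30, 13:45-14:45, 15:45-16:00.
Sofia ∩ Divya ∩ Hamid ∩ Mei ∩ Viktor: 09:15-11:30, 13:45-14:45, 15:45-16:00.
The longest is 09:15-11:30 at 135 minutes.

135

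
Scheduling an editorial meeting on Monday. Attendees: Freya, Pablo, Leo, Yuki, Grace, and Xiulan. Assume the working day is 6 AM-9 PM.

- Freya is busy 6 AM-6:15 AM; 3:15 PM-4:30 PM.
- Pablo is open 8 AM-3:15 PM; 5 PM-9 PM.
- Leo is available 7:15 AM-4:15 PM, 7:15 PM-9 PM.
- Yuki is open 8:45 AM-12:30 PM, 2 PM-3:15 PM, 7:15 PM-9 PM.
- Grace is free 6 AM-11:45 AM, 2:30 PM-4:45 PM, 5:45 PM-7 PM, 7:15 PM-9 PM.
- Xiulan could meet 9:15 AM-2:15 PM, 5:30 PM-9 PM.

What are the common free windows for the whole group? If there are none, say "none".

09:15-11:45, 19:15-21:00

Freya free: 06:15-15:15, 16:30-21:00 (invert busy blocks within the working day).
Pablo free: 08:00-15:15, 17:00-21:00.
Leo free: 07:15-16:15, 19:15-21:00.
Yuki free: 08:45-12:30, 14:00-15:15, 19:15-21:00.
Grace free: 06:00-11:45, 14:30-16:45, 17:45-19:00, 19:15-21:00.
Xiulan free: 09:15-14:15, 17:30-21:00.
Freya ∩ Pablo: 08:00-15:15, 17:00-21:00.
Freya ∩ Pablo ∩ Leo: 08:00-15:15, 19:15-21:00.
Freya ∩ Pablo ∩ Leo ∩ Yuki: 08:45-12:30, 14:00-15:15, 19:15-21:00.
Freya ∩ Pablo ∩ Leo ∩ Yuki ∩ Grace: 08:45-11:45, 14:30-15:15, 19:15-21:00.
Freya ∩ Pablo ∩ Leo ∩ Yuki ∩ Grace ∩ Xiulan: 09:15-11:45, 19:15-21:00.
Those are the intersection windows.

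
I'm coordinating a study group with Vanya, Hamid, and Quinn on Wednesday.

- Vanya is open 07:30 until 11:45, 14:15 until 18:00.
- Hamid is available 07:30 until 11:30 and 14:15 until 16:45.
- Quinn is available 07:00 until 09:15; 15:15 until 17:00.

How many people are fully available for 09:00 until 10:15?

Vanya and Hamid can make the full 09:00-10:15 slot — that's 2.

2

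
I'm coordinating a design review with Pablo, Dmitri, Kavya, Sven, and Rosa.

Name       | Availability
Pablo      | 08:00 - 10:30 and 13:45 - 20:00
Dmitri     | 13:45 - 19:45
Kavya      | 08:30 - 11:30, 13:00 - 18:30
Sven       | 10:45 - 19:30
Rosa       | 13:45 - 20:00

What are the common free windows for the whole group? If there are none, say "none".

Pablo ∩ Dmitri: 13:45-19:45.
Pablo ∩ Dmitri ∩ Kavya: 13:45-18:30.
Pablo ∩ Dmitri ∩ Kavya ∩ Sven: 13:45-18:30.
Pablo ∩ Dmitri ∩ Kavya ∩ Sven ∩ Rosa: 13:45-18:30.
So the common availability across everyone is 13:45-18:30.

13:45-18:30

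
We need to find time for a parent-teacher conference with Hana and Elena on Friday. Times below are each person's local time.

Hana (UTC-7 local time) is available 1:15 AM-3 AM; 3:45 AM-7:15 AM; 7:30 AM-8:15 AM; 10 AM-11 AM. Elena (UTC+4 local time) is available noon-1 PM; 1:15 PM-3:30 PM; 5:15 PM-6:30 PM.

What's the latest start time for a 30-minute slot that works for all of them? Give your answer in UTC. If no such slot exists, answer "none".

13:45

Hana in UTC: 08:15-10:00, 10:45-14:15, 14:30-15:15, 17:00-18:00 (add 7h to convert from UTC-7).
Elena in UTC: 08:00-09:00, 09:15-11:30, 13:15-14:30 (subtract 4h to convert from UTC+4).
Hana ∩ Elena: 08:15-09:00, 09:15-10:00, 10:45-11:30, 13:15-14:15.
The last common window of at least 30 minutes is 13:15-14:15; a 30-minute meeting can start as late as 13:45 and still end by 14:15.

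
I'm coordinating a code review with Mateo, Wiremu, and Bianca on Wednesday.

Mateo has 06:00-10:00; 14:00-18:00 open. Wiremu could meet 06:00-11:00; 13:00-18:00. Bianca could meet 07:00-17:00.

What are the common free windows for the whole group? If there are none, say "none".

07:00-10:00, 14:00-17:00

Mateo ∩ Wiremu: 06:00-10:00, 14:00-18:00.
Mateo ∩ Wiremu ∩ Bianca: 07:00-10:00, 14:00-17:00.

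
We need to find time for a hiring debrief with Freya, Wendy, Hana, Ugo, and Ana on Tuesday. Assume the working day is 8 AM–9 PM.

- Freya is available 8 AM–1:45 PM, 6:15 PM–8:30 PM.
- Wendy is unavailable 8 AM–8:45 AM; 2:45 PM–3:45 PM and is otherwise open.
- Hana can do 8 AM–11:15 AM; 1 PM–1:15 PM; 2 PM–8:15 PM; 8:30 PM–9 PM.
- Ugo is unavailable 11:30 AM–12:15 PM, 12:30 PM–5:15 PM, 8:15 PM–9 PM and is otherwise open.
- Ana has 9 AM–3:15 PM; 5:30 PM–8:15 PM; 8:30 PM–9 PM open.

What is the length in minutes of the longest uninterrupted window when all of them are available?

Freya free: 08:00-13:45, 18:15-20:30.
Wendy free: 08:45-14:45, 15:45-21:00 (invert busy blocks within the working day).
Hana free: 08:00-11:15, 13:00-13:15, 14:00-20:15, 20:30-21:00.
Ugo free: 08:00-11:30, 12:15-12:30, 17:15-20:15 (invert busy blocks within the working day).
Ana free: 09:00-15:15, 17:30-20:15, 20:30-21:00.
Freya ∩ Wendy: 08:45-13:45, 18:15-20:30.
Freya ∩ Wendy ∩ Hana: 08:45-11:15, 13:00-13:15, 18:15-20:15.
Freya ∩ Wendy ∩ Hana ∩ Ugo: 08:45-11:15, 18:15-20:15.
Freya ∩ Wendy ∩ Hana ∩ Ugo ∩ Ana: 09:00-11:15, 18:15-20:15.
The longest is 09:00-11:15 at 135 minutes.

135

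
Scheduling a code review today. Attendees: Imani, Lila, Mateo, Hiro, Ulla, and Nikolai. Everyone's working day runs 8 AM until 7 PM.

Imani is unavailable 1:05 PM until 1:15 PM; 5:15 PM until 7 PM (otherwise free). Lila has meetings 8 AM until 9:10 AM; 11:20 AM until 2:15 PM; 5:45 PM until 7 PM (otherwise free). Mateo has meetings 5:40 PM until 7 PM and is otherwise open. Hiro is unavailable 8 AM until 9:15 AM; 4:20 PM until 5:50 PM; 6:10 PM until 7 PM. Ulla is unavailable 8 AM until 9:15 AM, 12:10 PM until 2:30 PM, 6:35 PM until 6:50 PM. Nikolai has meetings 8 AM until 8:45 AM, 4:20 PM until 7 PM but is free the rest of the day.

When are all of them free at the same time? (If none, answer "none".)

Imani free: 08:00-13:05, 13:15-17:15 (invert busy blocks within the working day).
Lila free: 09:10-11:20, 14:15-17:45 (invert busy blocks within the working day).
Mateo free: 08:00-17:40 (invert busy blocks within the working day).
Hiro free: 09:15-16:20, 17:50-18:10 (invert busy blocks within the working day).
Ulla free: 09:15-12:10, 14:30-18:35, 18:50-19:00 (invert busy blocks within the working day).
Nikolai free: 08:45-16:20 (invert busy blocks within the working day).
Imani ∩ Lila: 09:10-11:20, 14:15-17:15.
Imani ∩ Lila ∩ Mateo: 09:10-11:20, 14:15-17:15.
Imani ∩ Lila ∩ Mateo ∩ Hiro: 09:15-11:20, 14:15-16:20.
Imani ∩ Lila ∩ Mateo ∩ Hiro ∩ Ulla: 09:15-11:20, 14:30-16:20.
Imani ∩ Lila ∩ Mateo ∩ Hiro ∩ Ulla ∩ Nikolai: 09:15-11:20, 14:30-16:20.
So the common availability across everyone is 09:15-11:20, 14:30-16:20.

09:15-11:20, 14:30-16:20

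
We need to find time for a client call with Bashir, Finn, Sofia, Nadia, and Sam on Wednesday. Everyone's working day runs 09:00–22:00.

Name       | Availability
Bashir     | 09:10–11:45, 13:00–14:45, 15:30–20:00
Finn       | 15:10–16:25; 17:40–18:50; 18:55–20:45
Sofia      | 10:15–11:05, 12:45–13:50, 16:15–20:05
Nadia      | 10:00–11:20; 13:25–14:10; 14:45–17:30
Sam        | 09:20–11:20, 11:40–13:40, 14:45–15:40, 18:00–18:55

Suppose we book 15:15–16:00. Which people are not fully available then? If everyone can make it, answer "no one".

Bashir, Sam, Sofia

Bashir: not fully free for 15:15-16:00. Finn: free for 15:15-16:00. Sofia: not fully free for 15:15-16:00. Nadia: free for 15:15-16:00. Sam: not fully free for 15:15-16:00.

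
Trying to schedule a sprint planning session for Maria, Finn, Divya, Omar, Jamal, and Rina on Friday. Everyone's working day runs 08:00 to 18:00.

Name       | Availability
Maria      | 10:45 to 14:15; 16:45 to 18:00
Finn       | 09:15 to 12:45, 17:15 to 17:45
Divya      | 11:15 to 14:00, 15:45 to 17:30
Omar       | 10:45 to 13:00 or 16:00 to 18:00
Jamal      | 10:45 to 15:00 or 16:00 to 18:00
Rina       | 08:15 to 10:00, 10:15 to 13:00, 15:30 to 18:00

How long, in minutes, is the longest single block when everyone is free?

90

Maria ∩ Finn: 10:45-12:45, 17:15-17:45.
Maria ∩ Finn ∩ Divya: 11:15-12:45, 17:15-17:30.
Maria ∩ Finn ∩ Divya ∩ Omar: 11:15-12:45, 17:15-17:30.
Maria ∩ Finn ∩ Divya ∩ Omar ∩ Jamal: 11:15-12:45, 17:15-17:30.
Maria ∩ Finn ∩ Divya ∩ Omar ∩ Jamal ∩ Rina: 11:15-12:45, 17:15-17:30.
The longest is 11:15-12:45 at 90 minutes.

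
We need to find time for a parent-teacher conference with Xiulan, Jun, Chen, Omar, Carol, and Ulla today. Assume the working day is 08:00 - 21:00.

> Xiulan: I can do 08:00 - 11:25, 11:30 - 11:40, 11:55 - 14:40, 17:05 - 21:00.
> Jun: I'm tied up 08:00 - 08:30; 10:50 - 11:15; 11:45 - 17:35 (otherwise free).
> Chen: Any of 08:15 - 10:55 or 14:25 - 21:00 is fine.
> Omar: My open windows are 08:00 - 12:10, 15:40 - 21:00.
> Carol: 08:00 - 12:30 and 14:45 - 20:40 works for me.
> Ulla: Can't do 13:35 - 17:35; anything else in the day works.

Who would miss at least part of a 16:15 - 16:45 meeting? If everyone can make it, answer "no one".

Xiulan free: 08:00-11:25, 11:30-11:40, 11:55-14:40, 17:05-21:00.
Jun free: 08:30-10:50, 11:15-11:45, 17:35-21:00 (invert busy blocks within the working day).
Chen free: 08:15-10:55, 14:25-21:00.
Omar free: 08:00-12:10, 15:40-21:00.
Carol free: 08:00-12:30, 14:45-20:40.
Ulla free: 08:00-13:35, 17:35-21:00 (invert busy blocks within the working day).
Xiulan: not fully free for 16:15-16:45. Jun: not fully free for 16:15-16:45. Chen: free for 16:15-16:45. Omar: free for 16:15-16:45. Carol: free for 16:15-16:45. Ulla: not fully free for 16:15-16:45.

Jun, Ulla, Xiulan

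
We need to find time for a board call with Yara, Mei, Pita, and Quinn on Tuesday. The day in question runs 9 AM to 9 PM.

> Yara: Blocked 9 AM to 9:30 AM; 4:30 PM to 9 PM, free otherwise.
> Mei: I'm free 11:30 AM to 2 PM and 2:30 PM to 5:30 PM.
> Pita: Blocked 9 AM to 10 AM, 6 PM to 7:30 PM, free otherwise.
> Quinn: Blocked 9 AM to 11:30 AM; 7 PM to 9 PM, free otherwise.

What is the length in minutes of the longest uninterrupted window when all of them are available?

Yara free: 09:30-16:30 (invert busy blocks within the working day).
Mei free: 11:30-14:00, 14:30-17:30.
Pita free: 10:00-18:00, 19:30-21:00 (invert busy blocks within the working day).
Quinn free: 11:30-19:00 (invert busy blocks within the working day).
Yara ∩ Mei: 11:30-14:00, 14:30-16:30.
Yara ∩ Mei ∩ Pita: 11:30-14:00, 14:30-16:30.
Yara ∩ Mei ∩ Pita ∩ Quinn: 11:30-14:00, 14:30-16:30.
Those are the intersection windows.
The longest is 11:30-14:00 at 150 minutes.

150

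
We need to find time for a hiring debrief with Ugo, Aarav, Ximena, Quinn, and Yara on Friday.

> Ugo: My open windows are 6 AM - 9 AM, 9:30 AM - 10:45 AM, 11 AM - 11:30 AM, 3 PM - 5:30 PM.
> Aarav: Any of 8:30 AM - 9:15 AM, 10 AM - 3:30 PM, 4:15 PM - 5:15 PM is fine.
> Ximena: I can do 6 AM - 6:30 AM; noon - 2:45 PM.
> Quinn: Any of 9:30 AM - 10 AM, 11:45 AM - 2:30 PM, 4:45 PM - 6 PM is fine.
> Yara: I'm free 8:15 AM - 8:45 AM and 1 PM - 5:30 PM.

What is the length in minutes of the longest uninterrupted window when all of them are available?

Ugo ∩ Aarav: 08:30-09:00, 10:00-10:45, 11:00-11:30, 15:00-15:30, 16:15-17:15.
Ugo ∩ Aarav ∩ Ximena: ∅.
Ugo ∩ Aarav ∩ Ximena ∩ Quinn: ∅.
Ugo ∩ Aarav ∩ Ximena ∩ Quinn ∩ Yara: ∅.
There is no time when everyone is free.
No common window exists, so the longest block is 0 minutes.

0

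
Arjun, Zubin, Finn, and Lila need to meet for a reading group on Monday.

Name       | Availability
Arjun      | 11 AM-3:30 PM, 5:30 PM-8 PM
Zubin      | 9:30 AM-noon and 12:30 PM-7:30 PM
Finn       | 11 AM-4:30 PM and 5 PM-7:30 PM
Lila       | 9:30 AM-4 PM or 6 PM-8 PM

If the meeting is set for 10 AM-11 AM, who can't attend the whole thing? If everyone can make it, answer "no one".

Arjun, Finn

Arjun: not fully free for 10:00-11:00. Zubin: free for 10:00-11:00. Finn: not fully free for 10:00-11:00. Lila: free for 10:00-11:00.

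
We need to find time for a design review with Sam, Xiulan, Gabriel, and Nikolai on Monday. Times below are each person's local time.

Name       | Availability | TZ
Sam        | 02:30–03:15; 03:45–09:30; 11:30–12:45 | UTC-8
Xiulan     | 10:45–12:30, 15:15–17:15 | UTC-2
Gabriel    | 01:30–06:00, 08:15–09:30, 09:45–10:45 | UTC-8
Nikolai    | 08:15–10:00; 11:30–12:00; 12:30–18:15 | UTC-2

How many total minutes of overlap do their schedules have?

Sam in UTC: 10:30-11:15, 11:45-17:30, 19:30-20:45 (add 8h to convert from UTC-8).
Xiulan in UTC: 12:45-14:30, 17:15-19:15 (add 2h to convert from UTC-2).
Gabriel in UTC: 09:30-14:00, 16:15-17:30, 17:45-18:45 (add 8h to convert from UTC-8).
Nikolai in UTC: 10:15-12:00, 13:30-14:00, 14:30-20:15 (add 2h to convert from UTC-2).
Sam ∩ Xiulan: 12:45-14:30, 17:15-17:30.
Sam ∩ Xiulan ∩ Gabriel: 12:45-14:00, 17:15-17:30.
Sam ∩ Xiulan ∩ Gabriel ∩ Nikolai: 13:30-14:00, 17:15-17:30.
Summing the common windows: 30 + 15 = 45 minutes.

45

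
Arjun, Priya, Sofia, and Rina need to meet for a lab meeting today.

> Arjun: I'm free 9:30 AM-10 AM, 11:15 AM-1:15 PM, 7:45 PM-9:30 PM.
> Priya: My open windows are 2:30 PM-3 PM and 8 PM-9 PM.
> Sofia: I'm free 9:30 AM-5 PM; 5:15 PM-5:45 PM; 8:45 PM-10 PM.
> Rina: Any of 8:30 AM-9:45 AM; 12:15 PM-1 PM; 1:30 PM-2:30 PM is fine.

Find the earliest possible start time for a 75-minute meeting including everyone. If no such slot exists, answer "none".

Arjun ∩ Priya: 20:00-21:00.
Arjun ∩ Priya ∩ Sofia: 20:45-21:00.
Arjun ∩ Priya ∩ Sofia ∩ Rina: ∅.
There is no time when everyone is free.
No common window is at least 75 minutes long.

none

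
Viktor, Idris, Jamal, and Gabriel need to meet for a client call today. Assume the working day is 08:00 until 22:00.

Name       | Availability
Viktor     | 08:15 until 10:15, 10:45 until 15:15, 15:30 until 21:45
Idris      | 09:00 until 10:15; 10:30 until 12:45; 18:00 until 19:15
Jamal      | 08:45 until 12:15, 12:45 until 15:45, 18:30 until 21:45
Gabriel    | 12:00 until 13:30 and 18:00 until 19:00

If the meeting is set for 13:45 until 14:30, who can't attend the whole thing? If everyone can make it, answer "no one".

Gabriel, Idris

Viktor: free for 13:45-14:30. Idris: not fully free for 13:45-14:30. Jamal: free for 13:45-14:30. Gabriel: not fully free for 13:45-14:30.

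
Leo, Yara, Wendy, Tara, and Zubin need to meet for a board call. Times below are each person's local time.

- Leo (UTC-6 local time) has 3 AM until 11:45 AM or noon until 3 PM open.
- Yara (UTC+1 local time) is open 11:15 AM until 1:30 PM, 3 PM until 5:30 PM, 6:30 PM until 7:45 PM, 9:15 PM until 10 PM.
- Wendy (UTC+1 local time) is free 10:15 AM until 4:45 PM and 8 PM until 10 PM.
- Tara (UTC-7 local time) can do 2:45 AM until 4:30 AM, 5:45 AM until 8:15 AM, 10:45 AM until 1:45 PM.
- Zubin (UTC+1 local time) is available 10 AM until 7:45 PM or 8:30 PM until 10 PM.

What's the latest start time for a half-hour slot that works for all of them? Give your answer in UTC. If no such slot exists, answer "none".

20:15

Leo in UTC: 09:00-17:45, 18:00-21:00 (add 6h to convert from UTC-6).
Yara in UTC: 10:15-12:30, 14:00-16:30, 17:30-18:45, 20:15-21:00 (subtract 1h to convert from UTC+1).
Wendy in UTC: 09:15-15:45, 19:00-21:00 (subtract 1h to convert from UTC+1).
Tara in UTC: 09:45-11:30, 12:45-15:15, 17:45-20:45 (add 7h to convert from UTC-7).
Zubin in UTC: 09:00-18:45, 19:30-21:00 (subtract 1h to convert from UTC+1).
Leo ∩ Yara: 10:15-12:30, 14:00-16:30, 17:30-17:45, 18:00-18:45, 20:15-21:00.
Leo ∩ Yara ∩ Wendy: 10:15-12:30, 14:00-15:45, 20:15-21:00.
Leo ∩ Yara ∩ Wendy ∩ Tara: 10:15-11:30, 14:00-15:15, 20:15-20:45.
Leo ∩ Yara ∩ Wendy ∩ Tara ∩ Zubin: 10:15-11:30, 14:00-15:15, 20:15-20:45.
The last common window of at least 30 minutes is 20:15-20:45; a 30-minute meeting can start as late as 20:15 and still end by 20:45.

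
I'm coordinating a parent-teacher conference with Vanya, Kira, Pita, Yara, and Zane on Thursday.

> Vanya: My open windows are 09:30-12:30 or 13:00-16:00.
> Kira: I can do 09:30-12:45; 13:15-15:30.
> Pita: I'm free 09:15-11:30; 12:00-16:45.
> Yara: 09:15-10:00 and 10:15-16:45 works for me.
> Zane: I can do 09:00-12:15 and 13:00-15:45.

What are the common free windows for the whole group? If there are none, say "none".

Vanya ∩ Kira: 09:30-12:30, 13:15-15:30.
Vanya ∩ Kira ∩ Pita: 09:30-11:30, 12:00-12:30, 13:15-15:30.
Vanya ∩ Kira ∩ Pita ∩ Yara: 09:30-10:00, 10:15-11:30, 12:00-12:30, 13:15-15:30.
Vanya ∩ Kira ∩ Pita ∩ Yara ∩ Zane: 09:30-10:00, 10:15-11:30, 12:00-12:15, 13:15-15:30.
Those are the intersection windows.

09:30-10:00, 10:15-11:30, 12:00-12:15, 13:15-15:30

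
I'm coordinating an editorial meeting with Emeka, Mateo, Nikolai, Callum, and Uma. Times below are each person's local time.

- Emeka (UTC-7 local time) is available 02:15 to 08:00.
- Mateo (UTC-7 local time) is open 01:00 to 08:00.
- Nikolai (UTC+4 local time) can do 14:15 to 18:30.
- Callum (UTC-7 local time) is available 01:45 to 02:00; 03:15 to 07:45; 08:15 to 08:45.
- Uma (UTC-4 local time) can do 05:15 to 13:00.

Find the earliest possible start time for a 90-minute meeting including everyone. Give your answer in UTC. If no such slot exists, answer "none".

10:15

Emeka in UTC: 09:15-15:00 (add 7h to convert from UTC-7).
Mateo in UTC: 08:00-15:00 (add 7h to convert from UTC-7).
Nikolai in UTC: 10:15-14:30 (subtract 4h to convert from UTC+4).
Callum in UTC: 08:45-09:00, 10:15-14:45, 15:15-15:45 (add 7h to convert from UTC-7).
Uma in UTC: 09:15-17:00 (add 4h to convert from UTC-4).
Emeka ∩ Mateo: 09:15-15:00.
Emeka ∩ Mateo ∩ Nikolai: 10:15-14:30.
Emeka ∩ Mateo ∩ Nikolai ∩ Callum: 10:15-14:30.
Emeka ∩ Mateo ∩ Nikolai ∩ Callum ∩ Uma: 10:15-14:30.
The first common window of at least 90 minutes is 10:15-14:30, so the earliest start is 10:15.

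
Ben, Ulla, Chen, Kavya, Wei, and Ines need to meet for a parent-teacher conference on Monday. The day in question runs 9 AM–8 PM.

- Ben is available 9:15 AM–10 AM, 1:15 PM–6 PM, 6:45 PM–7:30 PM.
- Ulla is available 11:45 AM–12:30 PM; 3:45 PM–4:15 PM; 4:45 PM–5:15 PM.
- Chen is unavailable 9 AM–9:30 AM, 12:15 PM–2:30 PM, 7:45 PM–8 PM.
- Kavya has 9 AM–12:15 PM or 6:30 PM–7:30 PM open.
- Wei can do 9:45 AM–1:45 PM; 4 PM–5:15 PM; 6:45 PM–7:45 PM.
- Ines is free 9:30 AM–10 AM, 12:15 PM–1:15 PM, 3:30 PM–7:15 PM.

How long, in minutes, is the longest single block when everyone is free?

0

Ben free: 09:15-10:00, 13:15-18:00, 18:45-19:30.
Ulla free: 11:45-12:30, 15:45-16:15, 16:45-17:15.
Chen free: 09:30-12:15, 14:30-19:45 (invert busy blocks within the working day).
Kavya free: 09:00-12:15, 18:30-19:30.
Wei free: 09:45-13:45, 16:00-17:15, 18:45-19:45.
Ines free: 09:30-10:00, 12:15-13:15, 15:30-19:15.
Ben ∩ Ulla: 15:45-16:15, 16:45-17:15.
Ben ∩ Ulla ∩ Chen: 15:45-16:15, 16:45-17:15.
Ben ∩ Ulla ∩ Chen ∩ Kavya: ∅.
Ben ∩ Ulla ∩ Chen ∩ Kavya ∩ Wei: ∅.
Ben ∩ Ulla ∩ Chen ∩ Kavya ∩ Wei ∩ Ines: ∅.
There is no time when everyone is free.
No common window exists, so the longest block is 0 minutes.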